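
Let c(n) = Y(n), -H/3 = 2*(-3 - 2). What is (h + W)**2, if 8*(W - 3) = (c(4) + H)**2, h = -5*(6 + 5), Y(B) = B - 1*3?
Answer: 297025/64 ≈ 4641.0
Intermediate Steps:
H = 30 (H = -6*(-3 - 2) = -6*(-5) = -3*(-10) = 30)
Y(B) = -3 + B (Y(B) = B - 3 = -3 + B)
c(n) = -3 + n
h = -55 (h = -5*11 = -55)
W = 985/8 (W = 3 + ((-3 + 4) + 30)**2/8 = 3 + (1 + 30)**2/8 = 3 + (1/8)*31**2 = 3 + (1/8)*961 = 3 + 961/8 = 985/8 ≈ 123.13)
(h + W)**2 = (-55 + 985/8)**2 = (545/8)**2 = 297025/64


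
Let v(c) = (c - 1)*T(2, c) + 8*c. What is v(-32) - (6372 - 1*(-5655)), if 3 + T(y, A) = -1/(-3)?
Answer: -12195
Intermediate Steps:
T(y, A) = -8/3 (T(y, A) = -3 - 1/(-3) = -3 - 1*(-1/3) = -3 + 1/3 = -8/3)
v(c) = 8/3 + 16*c/3 (v(c) = (c - 1)*(-8/3) + 8*c = (-1 + c)*(-8/3) + 8*c = (8/3 - 8*c/3) + 8*c = 8/3 + 16*c/3)
v(-32) - (6372 - 1*(-5655)) = (8/3 + (16/3)*(-32)) - (6372 - 1*(-5655)) = (8/3 - 512/3) - (6372 + 5655) = -168 - 1*12027 = -168 - 12027 = -12195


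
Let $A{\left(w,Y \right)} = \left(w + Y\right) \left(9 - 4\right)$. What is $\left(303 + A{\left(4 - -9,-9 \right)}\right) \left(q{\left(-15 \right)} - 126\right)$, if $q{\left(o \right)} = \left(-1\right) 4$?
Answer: $-41990$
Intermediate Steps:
$A{\left(w,Y \right)} = 5 Y + 5 w$ ($A{\left(w,Y \right)} = \left(Y + w\right) 5 = 5 Y + 5 w$)
$q{\left(o \right)} = -4$
$\left(303 + A{\left(4 - -9,-9 \right)}\right) \left(q{\left(-15 \right)} - 126\right) = \left(303 + \left(5 \left(-9\right) + 5 \left(4 - -9\right)\right)\right) \left(-4 - 126\right) = \left(303 - \left(45 - 5 \left(4 + 9\right)\right)\right) \left(-130\right) = \left(303 + \left(-45 + 5 \cdot 13\right)\right) \left(-130\right) = \left(303 + \left(-45 + 65\right)\right) \left(-130\right) = \left(303 + 20\right) \left(-130\right) = 323 \left(-130\right) = -41990$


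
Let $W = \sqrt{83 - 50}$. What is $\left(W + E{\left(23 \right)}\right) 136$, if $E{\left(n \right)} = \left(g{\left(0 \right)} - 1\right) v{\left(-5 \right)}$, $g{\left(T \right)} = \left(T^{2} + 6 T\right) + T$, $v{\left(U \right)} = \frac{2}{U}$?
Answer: $\frac{272}{5} + 136 \sqrt{33} \approx 835.66$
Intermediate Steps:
$g{\left(T \right)} = T^{2} + 7 T$
$W = \sqrt{33} \approx 5.7446$
$E{\left(n \right)} = \frac{2}{5}$ ($E{\left(n \right)} = \left(0 \left(7 + 0\right) - 1\right) \frac{2}{-5} = \left(0 \cdot 7 - 1\right) 2 \left(- \frac{1}{5}\right) = \left(0 - 1\right) \left(- \frac{2}{5}\right) = \left(-1\right) \left(- \frac{2}{5}\right) = \frac{2}{5}$)
$\left(W + E{\left(23 \right)}\right) 136 = \left(\sqrt{33} + \frac{2}{5}\right) 136 = \left(\frac{2}{5} + \sqrt{33}\right) 136 = \frac{272}{5} + 136 \sqrt{33}$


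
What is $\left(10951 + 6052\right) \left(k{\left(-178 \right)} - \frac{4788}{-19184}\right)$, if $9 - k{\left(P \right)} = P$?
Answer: $\frac{15269527147}{4796} \approx 3.1838 \cdot 10^{6}$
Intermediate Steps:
$k{\left(P \right)} = 9 - P$
$\left(10951 + 6052\right) \left(k{\left(-178 \right)} - \frac{4788}{-19184}\right) = \left(10951 + 6052\right) \left(\left(9 - -178\right) - \frac{4788}{-19184}\right) = 17003 \left(\left(9 + 178\right) - - \frac{1197}{4796}\right) = 17003 \left(187 + \frac{1197}{4796}\right) = 17003 \cdot \frac{898049}{4796} = \frac{15269527147}{4796}$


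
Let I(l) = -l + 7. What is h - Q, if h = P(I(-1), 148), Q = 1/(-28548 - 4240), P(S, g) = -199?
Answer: -6524811/32788 ≈ -199.00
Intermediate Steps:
I(l) = 7 - l
Q = -1/32788 (Q = 1/(-32788) = -1/32788 ≈ -3.0499e-5)
h = -199
h - Q = -199 - 1*(-1/32788) = -199 + 1/32788 = -6524811/32788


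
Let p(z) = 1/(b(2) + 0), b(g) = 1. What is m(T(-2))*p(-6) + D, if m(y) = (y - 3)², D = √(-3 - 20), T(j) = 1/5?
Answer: 196/25 + I*√23 ≈ 7.84 + 4.7958*I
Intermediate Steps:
T(j) = ⅕
D = I*√23 (D = √(-23) = I*√23 ≈ 4.7958*I)
p(z) = 1 (p(z) = 1/(1 + 0) = 1/1 = 1)
m(y) = (-3 + y)²
m(T(-2))*p(-6) + D = (-3 + ⅕)²*1 + I*√23 = (-14/5)²*1 + I*√23 = (196/25)*1 + I*√23 = 196/25 + I*√23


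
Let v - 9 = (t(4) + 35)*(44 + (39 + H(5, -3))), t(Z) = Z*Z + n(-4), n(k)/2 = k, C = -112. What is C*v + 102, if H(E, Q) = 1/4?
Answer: -401838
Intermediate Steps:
n(k) = 2*k
H(E, Q) = ¼
t(Z) = -8 + Z² (t(Z) = Z*Z + 2*(-4) = Z² - 8 = -8 + Z²)
v = 14355/4 (v = 9 + ((-8 + 4²) + 35)*(44 + (39 + ¼)) = 9 + ((-8 + 16) + 35)*(44 + 157/4) = 9 + (8 + 35)*(333/4) = 9 + 43*(333/4) = 9 + 14319/4 = 14355/4 ≈ 3588.8)
C*v + 102 = -112*14355/4 + 102 = -401940 + 102 = -401838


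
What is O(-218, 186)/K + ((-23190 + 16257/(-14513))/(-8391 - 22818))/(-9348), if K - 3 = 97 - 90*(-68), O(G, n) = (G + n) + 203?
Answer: 30080361833429/1097324043563730 ≈ 0.027412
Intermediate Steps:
O(G, n) = 203 + G + n
K = 6220 (K = 3 + (97 - 90*(-68)) = 3 + (97 + 6120) = 3 + 6217 = 6220)
O(-218, 186)/K + ((-23190 + 16257/(-14513))/(-8391 - 22818))/(-9348) = (203 - 218 + 186)/6220 + ((-23190 + 16257/(-14513))/(-8391 - 22818))/(-9348) = 171*(1/6220) + ((-23190 + 16257*(-1/14513))/(-31209))*(-1/9348) = 171/6220 + ((-23190 - 16257/14513)*(-1/31209))*(-1/9348) = 171/6220 - 336572727/14513*(-1/31209)*(-1/9348) = 171/6220 + (112190909/150978739)*(-1/9348) = 171/6220 - 112190909/1411349252172 = 30080361833429/1097324043563730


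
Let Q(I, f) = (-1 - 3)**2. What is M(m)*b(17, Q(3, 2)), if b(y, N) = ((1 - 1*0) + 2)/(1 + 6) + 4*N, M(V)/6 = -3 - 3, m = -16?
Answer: -16236/7 ≈ -2319.4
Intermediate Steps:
M(V) = -36 (M(V) = 6*(-3 - 3) = 6*(-6) = -36)
Q(I, f) = 16 (Q(I, f) = (-4)**2 = 16)
b(y, N) = 3/7 + 4*N (b(y, N) = ((1 + 0) + 2)/7 + 4*N = (1 + 2)*(1/7) + 4*N = 3*(1/7) + 4*N = 3/7 + 4*N)
M(m)*b(17, Q(3, 2)) = -36*(3/7 + 4*16) = -36*(3/7 + 64) = -36*451/7 = -16236/7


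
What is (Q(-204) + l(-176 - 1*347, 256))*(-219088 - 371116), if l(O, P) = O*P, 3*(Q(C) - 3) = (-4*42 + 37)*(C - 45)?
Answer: 72602174448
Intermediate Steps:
Q(C) = 1968 - 131*C/3 (Q(C) = 3 + ((-4*42 + 37)*(C - 45))/3 = 3 + ((-168 + 37)*(-45 + C))/3 = 3 + (-131*(-45 + C))/3 = 3 + (5895 - 131*C)/3 = 3 + (1965 - 131*C/3) = 1968 - 131*C/3)
(Q(-204) + l(-176 - 1*347, 256))*(-219088 - 371116) = ((1968 - 131/3*(-204)) + (-176 - 1*347)*256)*(-219088 - 371116) = ((1968 + 8908) + (-176 - 347)*256)*(-590204) = (10876 - 523*256)*(-590204) = (10876 - 133888)*(-590204) = -123012*(-590204) = 72602174448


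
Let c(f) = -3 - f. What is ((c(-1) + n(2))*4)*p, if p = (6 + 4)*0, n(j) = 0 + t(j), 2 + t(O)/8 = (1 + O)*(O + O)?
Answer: 0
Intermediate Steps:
t(O) = -16 + 16*O*(1 + O) (t(O) = -16 + 8*((1 + O)*(O + O)) = -16 + 8*((1 + O)*(2*O)) = -16 + 8*(2*O*(1 + O)) = -16 + 16*O*(1 + O))
n(j) = -16 + 16*j + 16*j² (n(j) = 0 + (-16 + 16*j + 16*j²) = -16 + 16*j + 16*j²)
p = 0 (p = 10*0 = 0)
((c(-1) + n(2))*4)*p = (((-3 - 1*(-1)) + (-16 + 16*2 + 16*2²))*4)*0 = (((-3 + 1) + (-16 + 32 + 16*4))*4)*0 = ((-2 + (-16 + 32 + 64))*4)*0 = ((-2 + 80)*4)*0 = (78*4)*0 = 312*0 = 0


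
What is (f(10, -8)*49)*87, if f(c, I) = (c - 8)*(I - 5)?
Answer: -110838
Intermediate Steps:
f(c, I) = (-8 + c)*(-5 + I)
(f(10, -8)*49)*87 = ((40 - 8*(-8) - 5*10 - 8*10)*49)*87 = ((40 + 64 - 50 - 80)*49)*87 = -26*49*87 = -1274*87 = -110838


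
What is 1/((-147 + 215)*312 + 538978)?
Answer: 1/560194 ≈ 1.7851e-6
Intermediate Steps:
1/((-147 + 215)*312 + 538978) = 1/(68*312 + 538978) = 1/(21216 + 538978) = 1/560194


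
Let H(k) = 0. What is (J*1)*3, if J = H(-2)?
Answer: 0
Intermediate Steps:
J = 0
(J*1)*3 = (0*1)*3 = 0*3 = 0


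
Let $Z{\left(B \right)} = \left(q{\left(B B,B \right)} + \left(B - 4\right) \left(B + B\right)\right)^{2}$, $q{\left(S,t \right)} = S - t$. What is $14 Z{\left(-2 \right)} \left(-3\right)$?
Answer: $-37800$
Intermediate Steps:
$Z{\left(B \right)} = \left(B^{2} - B + 2 B \left(-4 + B\right)\right)^{2}$ ($Z{\left(B \right)} = \left(\left(B B - B\right) + \left(B - 4\right) \left(B + B\right)\right)^{2} = \left(\left(B^{2} - B\right) + \left(-4 + B\right) 2 B\right)^{2} = \left(\left(B^{2} - B\right) + 2 B \left(-4 + B\right)\right)^{2} = \left(B^{2} - B + 2 B \left(-4 + B\right)\right)^{2}$)
$14 Z{\left(-2 \right)} \left(-3\right) = 14 \cdot 9 \left(-2\right)^{2} \left(-3 - 2\right)^{2} \left(-3\right) = 14 \cdot 9 \cdot 4 \left(-5\right)^{2} \left(-3\right) = 14 \cdot 9 \cdot 4 \cdot 25 \left(-3\right) = 14 \cdot 900 \left(-3\right) = 12600 \left(-3\right) = -37800$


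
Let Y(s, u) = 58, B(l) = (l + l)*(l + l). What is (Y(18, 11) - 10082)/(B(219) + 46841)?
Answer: -10024/238685 ≈ -0.041997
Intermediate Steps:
B(l) = 4*l² (B(l) = (2*l)*(2*l) = 4*l²)
(Y(18, 11) - 10082)/(B(219) + 46841) = (58 - 10082)/(4*219² + 46841) = -10024/(4*47961 + 46841) = -10024/(191844 + 46841) = -10024/238685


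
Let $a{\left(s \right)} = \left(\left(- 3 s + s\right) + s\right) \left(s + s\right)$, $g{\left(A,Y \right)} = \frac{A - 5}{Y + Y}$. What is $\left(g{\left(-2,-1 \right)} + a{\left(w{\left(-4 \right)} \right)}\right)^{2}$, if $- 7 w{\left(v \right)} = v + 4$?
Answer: $\frac{49}{4} \approx 12.25$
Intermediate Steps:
$g{\left(A,Y \right)} = \frac{-5 + A}{2 Y}$
$w{\left(v \right)} = - \frac{4}{7} - \frac{v}{7}$ ($w{\left(v \right)} = - \frac{v + 4}{7} = - \frac{4 + v}{7} = - \frac{4}{7} - \frac{v}{7}$)
$a{\left(s \right)} = - 2 s^{2}$ ($a{\left(s \right)} = \left(- 2 s + s\right) 2 s = - s 2 s = - 2 s^{2}$)
$\left(g{\left(-2,-1 \right)} + a{\left(w{\left(-4 \right)} \right)}\right)^{2} = \left(\frac{-5 - 2}{2 \left(-1\right)} - 2 \left(- \frac{4}{7} - - \frac{4}{7}\right)^{2}\right)^{2} = \left(\frac{1}{2} \left(-1\right) \left(-7\right) - 2 \left(- \frac{4}{7} + \frac{4}{7}\right)^{2}\right)^{2} = \left(\frac{7}{2} - 2 \cdot 0^{2}\right)^{2} = \left(\frac{7}{2} - 0\right)^{2} = \left(\frac{7}{2} + 0\right)^{2} = \left(\frac{7}{2}\right)^{2} = \frac{49}{4}$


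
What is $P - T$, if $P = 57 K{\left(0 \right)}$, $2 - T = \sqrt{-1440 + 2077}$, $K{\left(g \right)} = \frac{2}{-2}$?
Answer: $-59 + 7 \sqrt{13} \approx -33.761$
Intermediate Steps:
$K{\left(g \right)} = -1$ ($K{\left(g \right)} = 2 \left(- \frac{1}{2}\right) = -1$)
$T = 2 - 7 \sqrt{13}$ ($T = 2 - \sqrt{-1440 + 2077} = 2 - \sqrt{637} = 2 - 7 \sqrt{13} \approx -23.239$)
$P = -57$ ($P = 57 \left(-1\right) = -57$)
$P - T = -57 - \left(2 - 7 \sqrt{13}\right) = -59 + 7 \sqrt{13}$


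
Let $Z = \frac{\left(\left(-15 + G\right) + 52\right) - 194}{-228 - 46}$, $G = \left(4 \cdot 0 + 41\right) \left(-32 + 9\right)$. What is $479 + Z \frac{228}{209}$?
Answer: $\frac{66223}{137} \approx 483.38$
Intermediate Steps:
$G = -943$ ($G = \left(0 + 41\right) \left(-23\right) = 41 \left(-23\right) = -943$)
$Z = \frac{550}{137}$ ($Z = \frac{\left(\left(-15 - 943\right) + 52\right) - 194}{-228 - 46} = \frac{\left(-958 + 52\right) - 194}{-274} = \left(-906 - 194\right) \left(- \frac{1}{274}\right) = \left(-1100\right) \left(- \frac{1}{274}\right) = \frac{550}{137} \approx 4.0146$)
$479 + Z \frac{228}{209} = 479 + \frac{550 \cdot \frac{228}{209}}{137} = 479 + \frac{550 \cdot 228 \cdot \frac{1}{209}}{137} = 479 + \frac{550}{137} \cdot \frac{12}{11} = 479 + \frac{600}{137} = \frac{66223}{137}$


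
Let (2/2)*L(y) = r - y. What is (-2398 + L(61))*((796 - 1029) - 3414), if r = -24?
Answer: 9055501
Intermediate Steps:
L(y) = -24 - y
(-2398 + L(61))*((796 - 1029) - 3414) = (-2398 + (-24 - 1*61))*((796 - 1029) - 3414) = (-2398 + (-24 - 61))*(-233 - 3414) = (-2398 - 85)*(-3647) = -2483*(-3647) = 9055501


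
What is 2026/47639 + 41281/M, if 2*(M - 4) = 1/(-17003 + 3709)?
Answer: 52287792309818/5066455289 ≈ 10320.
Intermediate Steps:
M = 106351/26588 (M = 4 + 1/(2*(-17003 + 3709)) = 4 + (1/2)/(-13294) = 4 + (1/2)*(-1/13294) = 4 - 1/26588 = 106351/26588 ≈ 4.0000)
2026/47639 + 41281/M = 2026/47639 + 41281/(106351/26588) = 2026*(1/47639) + 41281*(26588/106351) = 2026/47639 + 1097579228/106351 = 52287792309818/5066455289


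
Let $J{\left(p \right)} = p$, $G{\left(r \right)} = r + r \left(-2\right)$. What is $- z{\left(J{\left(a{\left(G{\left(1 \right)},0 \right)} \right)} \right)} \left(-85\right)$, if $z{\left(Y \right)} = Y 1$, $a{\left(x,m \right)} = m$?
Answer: $0$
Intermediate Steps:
$G{\left(r \right)} = - r$ ($G{\left(r \right)} = r - 2 r = - r$)
$z{\left(Y \right)} = Y$
$- z{\left(J{\left(a{\left(G{\left(1 \right)},0 \right)} \right)} \right)} \left(-85\right) = \left(-1\right) 0 \left(-85\right) = 0 \left(-85\right) = 0$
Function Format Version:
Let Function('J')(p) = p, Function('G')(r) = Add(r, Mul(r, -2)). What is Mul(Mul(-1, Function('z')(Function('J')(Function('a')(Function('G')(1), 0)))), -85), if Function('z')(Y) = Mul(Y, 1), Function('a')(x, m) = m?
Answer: 0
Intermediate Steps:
Function('G')(r) = Mul(-1, r) (Function('G')(r) = Add(r, Mul(-2, r)) = Mul(-1, r))
Function('z')(Y) = Y
Mul(Mul(-1, Function('z')(Function('J')(Function('a')(Function('G')(1), 0)))), -85) = Mul(Mul(-1, 0), -85) = Mul(0, -85) = 0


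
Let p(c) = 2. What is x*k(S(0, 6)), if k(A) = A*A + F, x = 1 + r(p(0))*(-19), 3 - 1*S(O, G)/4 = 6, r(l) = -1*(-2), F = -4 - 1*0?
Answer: -5180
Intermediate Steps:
F = -4 (F = -4 + 0 = -4)
r(l) = 2
S(O, G) = -12 (S(O, G) = 12 - 4*6 = 12 - 24 = -12)
x = -37 (x = 1 + 2*(-19) = 1 - 38 = -37)
k(A) = -4 + A**2 (k(A) = A*A - 4 = A**2 - 4 = -4 + A**2)
x*k(S(0, 6)) = -37*(-4 + (-12)**2) = -37*(-4 + 144) = -37*140 = -5180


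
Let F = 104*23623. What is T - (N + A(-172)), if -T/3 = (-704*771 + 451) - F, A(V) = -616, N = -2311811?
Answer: 11309802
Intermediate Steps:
F = 2456792
T = 8997375 (T = -3*((-704*771 + 451) - 1*2456792) = -3*((-542784 + 451) - 2456792) = -3*(-542333 - 2456792) = -3*(-2999125) = 8997375)
T - (N + A(-172)) = 8997375 - (-2311811 - 616) = 8997375 - 1*(-2312427) = 8997375 + 2312427 = 11309802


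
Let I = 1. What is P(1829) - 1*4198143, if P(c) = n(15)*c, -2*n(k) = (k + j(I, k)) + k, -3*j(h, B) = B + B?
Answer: -4216433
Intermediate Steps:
j(h, B) = -2*B/3 (j(h, B) = -(B + B)/3 = -2*B/3)
n(k) = -2*k/3 (n(k) = -((k - 2*k/3) + k)/2 = -(k/3 + k)/2 = -2*k/3)
P(c) = -10*c (P(c) = (-⅔*15)*c = -10*c)
P(1829) - 1*4198143 = -10*1829 - 1*4198143 = -18290 - 4198143 = -4216433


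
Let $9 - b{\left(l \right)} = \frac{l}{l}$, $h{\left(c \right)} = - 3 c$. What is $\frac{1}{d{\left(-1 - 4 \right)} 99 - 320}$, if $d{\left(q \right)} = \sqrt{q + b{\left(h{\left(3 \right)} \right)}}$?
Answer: $- \frac{320}{72997} - \frac{99 \sqrt{3}}{72997} \approx -0.0067328$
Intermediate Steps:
$b{\left(l \right)} = 8$ ($b{\left(l \right)} = 9 - \frac{l}{l} = 9 - 1 = 8$)
$d{\left(q \right)} = \sqrt{8 + q}$ ($d{\left(q \right)} = \sqrt{q + 8} = \sqrt{8 + q}$)
$\frac{1}{d{\left(-1 - 4 \right)} 99 - 320} = \frac{1}{\sqrt{8 - 5} \cdot 99 - 320} = \frac{1}{\sqrt{3} \cdot 99 - 320} = \frac{1}{99 \sqrt{3} - 320} = \frac{1}{-320 + 99 \sqrt{3}}$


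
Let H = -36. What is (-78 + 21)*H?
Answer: 2052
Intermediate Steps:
(-78 + 21)*H = (-78 + 21)*(-36) = -57*(-36) = 2052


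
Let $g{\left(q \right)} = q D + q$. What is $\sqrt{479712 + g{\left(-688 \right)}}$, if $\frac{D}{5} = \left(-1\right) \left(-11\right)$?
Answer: $4 \sqrt{27574} \approx 664.22$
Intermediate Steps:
$D = 55$ ($D = 5 \left(\left(-1\right) \left(-11\right)\right) = 5 \cdot 11 = 55$)
$g{\left(q \right)} = 56 q$ ($g{\left(q \right)} = q 55 + q = 55 q + q = 56 q$)
$\sqrt{479712 + g{\left(-688 \right)}} = \sqrt{479712 + 56 \left(-688\right)} = \sqrt{479712 - 38528} = \sqrt{441184} = 4 \sqrt{27574}$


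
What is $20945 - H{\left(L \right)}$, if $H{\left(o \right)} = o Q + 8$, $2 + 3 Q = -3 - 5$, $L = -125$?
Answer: $\frac{61561}{3} \approx 20520.0$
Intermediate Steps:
$Q = - \frac{10}{3}$ ($Q = - \frac{2}{3} + \frac{-3 - 5}{3} = - \frac{2}{3} + \frac{1}{3} \left(-8\right) = - \frac{2}{3} - \frac{8}{3} = - \frac{10}{3} \approx -3.3333$)
$H{\left(o \right)} = 8 - \frac{10 o}{3}$ ($H{\left(o \right)} = o \left(- \frac{10}{3}\right) + 8 = - \frac{10 o}{3} + 8 = 8 - \frac{10 o}{3}$)
$20945 - H{\left(L \right)} = 20945 - \left(8 - - \frac{1250}{3}\right) = 20945 - \left(8 + \frac{1250}{3}\right) = 20945 - \frac{1274}{3} = \frac{61561}{3}$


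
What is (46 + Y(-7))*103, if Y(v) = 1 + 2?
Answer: 5047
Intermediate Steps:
Y(v) = 3
(46 + Y(-7))*103 = (46 + 3)*103 = 49*103 = 5047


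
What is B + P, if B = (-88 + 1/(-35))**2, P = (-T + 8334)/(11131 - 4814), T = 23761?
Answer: 59945609762/7738325 ≈ 7746.6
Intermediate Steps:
P = -15427/6317 (P = (-1*23761 + 8334)/(11131 - 4814) = (-23761 + 8334)/6317 = -15427*1/6317 = -15427/6317 ≈ -2.4421)
B = 9492561/1225 (B = (-88 - 1/35)**2 = (-3081/35)**2 = 9492561/1225 ≈ 7749.0)
B + P = 9492561/1225 - 15427/6317 = 59945609762/7738325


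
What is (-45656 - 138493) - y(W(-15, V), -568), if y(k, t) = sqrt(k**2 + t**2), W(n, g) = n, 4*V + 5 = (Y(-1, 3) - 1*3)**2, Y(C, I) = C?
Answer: -184149 - sqrt(322849) ≈ -1.8472e+5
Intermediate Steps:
V = 11/4 (V = -5/4 + (-1 - 1*3)**2/4 = -5/4 + (-1 - 3)**2/4 = -5/4 + (1/4)*(-4)**2 = -5/4 + (1/4)*16 = -5/4 + 4 = 11/4 ≈ 2.7500)
(-45656 - 138493) - y(W(-15, V), -568) = (-45656 - 138493) - sqrt((-15)**2 + (-568)**2) = -184149 - sqrt(225 + 322624) = -184149 - sqrt(322849)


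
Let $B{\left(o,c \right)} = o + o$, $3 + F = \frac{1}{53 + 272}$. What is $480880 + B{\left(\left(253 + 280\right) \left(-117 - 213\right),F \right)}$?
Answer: $129100$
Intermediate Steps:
$F = - \frac{974}{325}$ ($F = -3 + \frac{1}{53 + 272} = -3 + \frac{1}{325} = - \frac{974}{325} \approx -2.9969$)
$B{\left(o,c \right)} = 2 o$
$480880 + B{\left(\left(253 + 280\right) \left(-117 - 213\right),F \right)} = 480880 + 2 \left(253 + 280\right) \left(-117 - 213\right) = 480880 + 2 \cdot 533 \left(-330\right) = 480880 + 2 \left(-175890\right) = 480880 - 351780 = 129100$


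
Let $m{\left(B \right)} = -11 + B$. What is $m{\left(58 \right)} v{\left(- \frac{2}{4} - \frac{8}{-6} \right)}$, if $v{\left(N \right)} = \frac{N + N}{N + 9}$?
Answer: $\frac{470}{59} \approx 7.9661$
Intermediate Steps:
$v{\left(N \right)} = \frac{2 N}{9 + N}$
$m{\left(58 \right)} v{\left(- \frac{2}{4} - \frac{8}{-6} \right)} = \left(-11 + 58\right) \frac{2 \left(- \frac{2}{4} - \frac{8}{-6}\right)}{9 - \left(\frac{1}{2} - \frac{4}{3}\right)} = 47 \frac{2 \left(\left(-2\right) \frac{1}{4} - - \frac{4}{3}\right)}{9 - - \frac{5}{6}} = 47 \frac{2 \left(- \frac{1}{2} + \frac{4}{3}\right)}{9 + \left(- \frac{1}{2} + \frac{4}{3}\right)} = 47 \cdot 2 \cdot \frac{5}{6} \frac{1}{9 + \frac{5}{6}} = 47 \cdot 2 \cdot \frac{5}{6} \frac{1}{\frac{59}{6}} = 47 \cdot 2 \cdot \frac{5}{6} \cdot \frac{6}{59} = 47 \cdot \frac{10}{59} = \frac{470}{59}$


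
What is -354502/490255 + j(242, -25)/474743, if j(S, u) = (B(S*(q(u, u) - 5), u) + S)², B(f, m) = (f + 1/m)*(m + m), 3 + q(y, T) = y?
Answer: 78261888620320694/232745129465 ≈ 3.3626e+5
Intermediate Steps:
q(y, T) = -3 + y
B(f, m) = 2*m*(f + 1/m) (B(f, m) = (f + 1/m)*(2*m) = 2*m*(f + 1/m))
j(S, u) = (2 + S + 2*S*u*(-8 + u))² (j(S, u) = ((2 + 2*(S*((-3 + u) - 5))*u) + S)² = ((2 + 2*(S*(-8 + u))*u) + S)² = ((2 + 2*S*u*(-8 + u)) + S)² = (2 + S + 2*S*u*(-8 + u))²)
-354502/490255 + j(242, -25)/474743 = -354502/490255 + (2 + 242 + 2*242*(-25)*(-8 - 25))²/474743 = -354502*1/490255 + (2 + 242 + 2*242*(-25)*(-33))²*(1/474743) = -354502/490255 + (2 + 242 + 399300)²*(1/474743) = -354502/490255 + 399544²*(1/474743) = -354502/490255 + 159635407936*(1/474743) = -354502/490255 + 159635407936/474743 = 78261888620320694/232745129465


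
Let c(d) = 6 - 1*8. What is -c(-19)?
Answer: 2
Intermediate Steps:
c(d) = -2 (c(d) = 6 - 8 = -2)
-c(-19) = -1*(-2) = 2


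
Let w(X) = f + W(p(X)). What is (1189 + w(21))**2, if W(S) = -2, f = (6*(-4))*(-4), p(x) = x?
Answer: 1646089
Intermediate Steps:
f = 96 (f = -24*(-4) = 96)
w(X) = 94 (w(X) = 96 - 2 = 94)
(1189 + w(21))**2 = (1189 + 94)**2 = 1283**2 = 1646089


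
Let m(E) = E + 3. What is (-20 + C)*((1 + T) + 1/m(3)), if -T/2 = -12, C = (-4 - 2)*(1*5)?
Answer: -3775/3 ≈ -1258.3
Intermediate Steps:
m(E) = 3 + E
C = -30 (C = -6*5 = -30)
T = 24 (T = -2*(-12) = 24)
(-20 + C)*((1 + T) + 1/m(3)) = (-20 - 30)*((1 + 24) + 1/(3 + 3)) = -50*(25 + 1/6) = -50*151/6 = -3775/3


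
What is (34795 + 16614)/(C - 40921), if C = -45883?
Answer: -51409/86804 ≈ -0.59224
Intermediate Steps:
(34795 + 16614)/(C - 40921) = (34795 + 16614)/(-45883 - 40921) = 51409/(-86804) = 51409*(-1/86804) = -51409/86804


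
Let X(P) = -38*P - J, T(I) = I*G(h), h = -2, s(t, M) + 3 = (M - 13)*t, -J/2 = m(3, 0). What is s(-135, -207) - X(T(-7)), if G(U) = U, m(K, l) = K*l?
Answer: 30229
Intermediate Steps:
J = 0 (J = -6*0 = -2*0 = 0)
s(t, M) = -3 + t*(-13 + M) (s(t, M) = -3 + (M - 13)*t = -3 + (-13 + M)*t = -3 + t*(-13 + M))
T(I) = -2*I (T(I) = I*(-2) = -2*I)
X(P) = -38*P (X(P) = -38*P - 1*0 = -38*P + 0 = -38*P)
s(-135, -207) - X(T(-7)) = (-3 - 13*(-135) - 207*(-135)) - (-38)*(-2*(-7)) = (-3 + 1755 + 27945) - (-38)*14 = 29697 - 1*(-532) = 29697 + 532 = 30229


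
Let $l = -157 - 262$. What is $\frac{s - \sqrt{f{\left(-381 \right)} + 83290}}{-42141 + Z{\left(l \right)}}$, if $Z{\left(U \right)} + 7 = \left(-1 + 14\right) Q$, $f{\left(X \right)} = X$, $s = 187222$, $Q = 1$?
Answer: $- \frac{187222}{42135} + \frac{\sqrt{82909}}{42135} \approx -4.4366$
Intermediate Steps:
$l = -419$
$Z{\left(U \right)} = 6$ ($Z{\left(U \right)} = -7 + \left(-1 + 14\right) 1 = -7 + 13 \cdot 1 = -7 + 13 = 6$)
$\frac{s - \sqrt{f{\left(-381 \right)} + 83290}}{-42141 + Z{\left(l \right)}} = \frac{187222 - \sqrt{-381 + 83290}}{-42141 + 6} = \frac{187222 - \sqrt{82909}}{-42135} = \left(187222 - \sqrt{82909}\right) \left(- \frac{1}{42135}\right) = - \frac{187222}{42135} + \frac{\sqrt{82909}}{42135}$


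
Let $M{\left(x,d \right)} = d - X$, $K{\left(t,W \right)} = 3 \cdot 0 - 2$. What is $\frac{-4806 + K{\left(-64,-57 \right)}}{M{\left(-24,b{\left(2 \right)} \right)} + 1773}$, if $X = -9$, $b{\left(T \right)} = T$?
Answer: $- \frac{601}{223} \approx -2.6951$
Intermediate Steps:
$K{\left(t,W \right)} = -2$ ($K{\left(t,W \right)} = 0 - 2 = -2$)
$M{\left(x,d \right)} = 9 + d$ ($M{\left(x,d \right)} = d - -9 = d + 9 = 9 + d$)
$\frac{-4806 + K{\left(-64,-57 \right)}}{M{\left(-24,b{\left(2 \right)} \right)} + 1773} = \frac{-4806 - 2}{\left(9 + 2\right) + 1773} = - \frac{4808}{11 + 1773} = - \frac{4808}{1784} = \left(-4808\right) \frac{1}{1784} = - \frac{601}{223}$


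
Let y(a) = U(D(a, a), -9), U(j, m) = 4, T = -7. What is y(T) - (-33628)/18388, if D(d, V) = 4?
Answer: 26795/4597 ≈ 5.8288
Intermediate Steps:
y(a) = 4
y(T) - (-33628)/18388 = 4 - (-33628)/18388 = 4 - 1*(-8407/4597) = 4 + 8407/4597 = 26795/4597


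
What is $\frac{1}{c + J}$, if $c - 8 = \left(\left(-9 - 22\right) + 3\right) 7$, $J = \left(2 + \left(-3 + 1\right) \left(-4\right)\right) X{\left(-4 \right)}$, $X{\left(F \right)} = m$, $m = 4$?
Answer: $- \frac{1}{148} \approx -0.0067568$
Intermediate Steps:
$X{\left(F \right)} = 4$
$J = 40$ ($J = \left(2 + \left(-3 + 1\right) \left(-4\right)\right) 4 = \left(2 - -8\right) 4 = \left(2 + 8\right) 4 = 10 \cdot 4 = 40$)
$c = -188$ ($c = 8 + \left(\left(-9 - 22\right) + 3\right) 7 = 8 + \left(-31 + 3\right) 7 = 8 - 196 = -188$)
$\frac{1}{c + J} = \frac{1}{-188 + 40} = \frac{1}{-148} = - \frac{1}{148}$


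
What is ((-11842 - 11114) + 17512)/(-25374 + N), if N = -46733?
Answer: 5444/72107 ≈ 0.075499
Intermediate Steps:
((-11842 - 11114) + 17512)/(-25374 + N) = ((-11842 - 11114) + 17512)/(-25374 - 46733) = (-22956 + 17512)/(-72107) = -5444*(-1/72107) = 5444/72107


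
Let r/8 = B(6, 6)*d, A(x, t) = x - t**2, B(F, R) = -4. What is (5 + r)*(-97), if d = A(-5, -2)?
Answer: -28421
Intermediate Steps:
d = -9 (d = -5 - 1*(-2)**2 = -5 - 1*4 = -5 - 4 = -9)
r = 288 (r = 8*(-4*(-9)) = 8*36 = 288)
(5 + r)*(-97) = (5 + 288)*(-97) = 293*(-97) = -28421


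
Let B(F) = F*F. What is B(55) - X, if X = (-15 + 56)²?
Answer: 1344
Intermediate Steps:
B(F) = F²
X = 1681 (X = 41² = 1681)
B(55) - X = 55² - 1*1681 = 3025 - 1681 = 1344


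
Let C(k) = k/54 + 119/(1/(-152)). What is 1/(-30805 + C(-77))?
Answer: -54/2640299 ≈ -2.0452e-5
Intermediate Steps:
C(k) = -18088 + k/54 (C(k) = k*(1/54) + 119/(-1/152) = k/54 + 119*(-152) = k/54 - 18088 = -18088 + k/54)
1/(-30805 + C(-77)) = 1/(-30805 + (-18088 + (1/54)*(-77))) = 1/(-30805 + (-18088 - 77/54)) = 1/(-30805 - 976829/54) = 1/(-2640299/54) = -54/2640299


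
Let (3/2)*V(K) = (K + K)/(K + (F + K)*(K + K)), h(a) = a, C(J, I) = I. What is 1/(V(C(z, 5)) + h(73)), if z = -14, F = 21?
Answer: 159/11611 ≈ 0.013694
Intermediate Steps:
V(K) = 4*K/(3*(K + 2*K*(21 + K))) (V(K) = 2*((K + K)/(K + (21 + K)*(K + K)))/3 = 2*((2*K)/(K + (21 + K)*(2*K)))/3 = 2*((2*K)/(K + 2*K*(21 + K)))/3 = 2*(2*K/(K + 2*K*(21 + K)))/3 = 4*K/(3*(K + 2*K*(21 + K))))
1/(V(C(z, 5)) + h(73)) = 1/(4/(3*(43 + 2*5)) + 73) = 1/(4/(3*(43 + 10)) + 73) = 1/((4/3)/53 + 73) = 1/((4/3)*(1/53) + 73) = 1/(4/159 + 73) = 1/(11611/159) = 159/11611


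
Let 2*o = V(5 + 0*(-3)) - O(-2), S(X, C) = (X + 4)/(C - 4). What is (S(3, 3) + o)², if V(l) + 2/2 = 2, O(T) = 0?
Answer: 169/4 ≈ 42.250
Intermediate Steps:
S(X, C) = (4 + X)/(-4 + C)
V(l) = 1 (V(l) = -1 + 2 = 1)
o = ½ (o = (1 - 1*0)/2 = (1 + 0)/2 = (½)*1 = ½ ≈ 0.50000)
(S(3, 3) + o)² = ((4 + 3)/(-4 + 3) + ½)² = (7/(-1) + ½)² = (-1*7 + ½)² = (-7 + ½)² = (-13/2)² = 169/4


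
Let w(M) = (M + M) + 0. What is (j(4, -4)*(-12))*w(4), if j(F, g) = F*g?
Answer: 1536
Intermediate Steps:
w(M) = 2*M (w(M) = 2*M + 0 = 2*M)
(j(4, -4)*(-12))*w(4) = ((4*(-4))*(-12))*(2*4) = -16*(-12)*8 = 192*8 = 1536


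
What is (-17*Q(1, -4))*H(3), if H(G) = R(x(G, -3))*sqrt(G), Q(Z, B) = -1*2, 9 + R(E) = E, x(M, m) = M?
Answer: -204*sqrt(3) ≈ -353.34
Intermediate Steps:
R(E) = -9 + E
Q(Z, B) = -2
H(G) = sqrt(G)*(-9 + G) (H(G) = (-9 + G)*sqrt(G) = sqrt(G)*(-9 + G))
(-17*Q(1, -4))*H(3) = (-17*(-2))*(sqrt(3)*(-9 + 3)) = 34*(sqrt(3)*(-6)) = 34*(-6*sqrt(3)) = -204*sqrt(3)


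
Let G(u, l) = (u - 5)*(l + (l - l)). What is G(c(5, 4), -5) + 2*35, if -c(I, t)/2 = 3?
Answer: 125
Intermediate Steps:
c(I, t) = -6 (c(I, t) = -2*3 = -6)
G(u, l) = l*(-5 + u) (G(u, l) = (-5 + u)*(l + 0) = (-5 + u)*l = l*(-5 + u))
G(c(5, 4), -5) + 2*35 = -5*(-5 - 6) + 2*35 = -5*(-11) + 70 = 55 + 70 = 125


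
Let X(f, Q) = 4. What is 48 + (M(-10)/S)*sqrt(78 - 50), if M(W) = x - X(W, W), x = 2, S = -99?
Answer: 48 + 4*sqrt(7)/99 ≈ 48.107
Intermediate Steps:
M(W) = -2 (M(W) = 2 - 1*4 = 2 - 4 = -2)
48 + (M(-10)/S)*sqrt(78 - 50) = 48 + (-2/(-99))*sqrt(78 - 50) = 48 + (-2*(-1/99))*sqrt(28) = 48 + 2*(2*sqrt(7))/99 = 48 + 4*sqrt(7)/99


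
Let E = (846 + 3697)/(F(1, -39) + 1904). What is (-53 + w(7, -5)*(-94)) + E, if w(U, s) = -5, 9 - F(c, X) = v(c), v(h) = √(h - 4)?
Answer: 219247469/522796 + 649*I*√3/522796 ≈ 419.38 + 0.0021502*I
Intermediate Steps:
v(h) = √(-4 + h)
F(c, X) = 9 - √(-4 + c)
E = 4543/(1913 - I*√3) (E = (846 + 3697)/((9 - √(-4 + 1)) + 1904) = 4543/((9 - √(-3)) + 1904) = 4543/((9 - I*√3) + 1904) = 4543/(1913 - I*√3) ≈ 2.3748 + 0.0021502*I)
(-53 + w(7, -5)*(-94)) + E = (-53 - 5*(-94)) + (1241537/522796 + 649*I*√3/522796) = (-53 + 470) + (1241537/522796 + 649*I*√3/522796) = 417 + (1241537/522796 + 649*I*√3/522796) = 219247469/522796 + 649*I*√3/522796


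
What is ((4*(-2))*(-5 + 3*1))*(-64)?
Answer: -1024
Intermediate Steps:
((4*(-2))*(-5 + 3*1))*(-64) = -8*(-5 + 3)*(-64) = -8*(-2)*(-64) = 16*(-64) = -1024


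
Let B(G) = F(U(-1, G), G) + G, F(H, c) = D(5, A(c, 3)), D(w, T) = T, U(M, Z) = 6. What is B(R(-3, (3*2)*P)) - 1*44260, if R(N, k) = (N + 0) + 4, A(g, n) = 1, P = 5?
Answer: -44258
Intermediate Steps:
R(N, k) = 4 + N (R(N, k) = N + 4 = 4 + N)
F(H, c) = 1
B(G) = 1 + G
B(R(-3, (3*2)*P)) - 1*44260 = (1 + (4 - 3)) - 1*44260 = (1 + 1) - 44260 = 2 - 44260 = -44258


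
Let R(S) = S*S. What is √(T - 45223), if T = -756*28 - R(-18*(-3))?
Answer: I*√69307 ≈ 263.26*I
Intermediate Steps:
R(S) = S²
T = -24084 (T = -756*28 - (-18*(-3))² = -21168 - 1*54² = -21168 - 1*2916 = -21168 - 2916 = -24084)
√(T - 45223) = √(-24084 - 45223) = √(-69307) = I*√69307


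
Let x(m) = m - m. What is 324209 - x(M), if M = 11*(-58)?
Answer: 324209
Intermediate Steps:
M = -638
x(m) = 0
324209 - x(M) = 324209 - 1*0 = 324209 + 0 = 324209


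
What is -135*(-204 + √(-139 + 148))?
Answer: 27135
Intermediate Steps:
-135*(-204 + √(-139 + 148)) = -135*(-204 + √9) = -135*(-204 + 3) = -135*(-201) = 27135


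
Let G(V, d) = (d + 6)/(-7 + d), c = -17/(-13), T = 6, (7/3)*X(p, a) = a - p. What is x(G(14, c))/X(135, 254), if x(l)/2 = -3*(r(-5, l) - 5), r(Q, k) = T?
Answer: -2/17 ≈ -0.11765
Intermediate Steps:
X(p, a) = -3*p/7 + 3*a/7 (X(p, a) = 3*(a - p)/7 = -3*p/7 + 3*a/7)
c = 17/13 (c = -17*(-1/13) = 17/13 ≈ 1.3077)
r(Q, k) = 6
G(V, d) = (6 + d)/(-7 + d)
x(l) = -6 (x(l) = 2*(-3*(6 - 5)) = 2*(-3*1) = 2*(-3) = -6)
x(G(14, c))/X(135, 254) = -6/(-3/7*135 + (3/7)*254) = -6/(-405/7 + 762/7) = -6/51 = -6*1/51 = -2/17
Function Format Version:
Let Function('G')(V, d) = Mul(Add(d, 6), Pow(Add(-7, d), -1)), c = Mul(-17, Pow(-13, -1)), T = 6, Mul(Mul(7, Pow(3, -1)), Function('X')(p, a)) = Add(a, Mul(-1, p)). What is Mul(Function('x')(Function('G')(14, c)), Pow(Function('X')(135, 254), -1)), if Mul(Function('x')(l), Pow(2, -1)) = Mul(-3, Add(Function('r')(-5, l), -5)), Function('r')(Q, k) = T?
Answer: Rational(-2, 17) ≈ -0.11765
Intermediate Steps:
Function('X')(p, a) = Add(Mul(Rational(-3, 7), p), Mul(Rational(3, 7), a)) (Function('X')(p, a) = Mul(Rational(3, 7), Add(a, Mul(-1, p))) = Add(Mul(Rational(-3, 7), p), Mul(Rational(3, 7), a)))
c = Rational(17, 13) (c = Mul(-17, Rational(-1, 13)) = Rational(17, 13) ≈ 1.3077)
Function('r')(Q, k) = 6
Function('G')(V, d) = Mul(Pow(Add(-7, d), -1), Add(6, d)) (Function('G')(V, d) = Mul(Add(6, d), Pow(Add(-7, d), -1)) = Mul(Pow(Add(-7, d), -1), Add(6, d)))
Function('x')(l) = -6 (Function('x')(l) = Mul(2, Mul(-3, Add(6, -5))) = Mul(2, Mul(-3, 1)) = Mul(2, -3) = -6)
Mul(Function('x')(Function('G')(14, c)), Pow(Function('X')(135, 254), -1)) = Mul(-6, Pow(Add(Mul(Rational(-3, 7), 135), Mul(Rational(3, 7), 254)), -1)) = Mul(-6, Pow(Add(Rational(-405, 7), Rational(762, 7)), -1)) = Mul(-6, Pow(51, -1)) = Mul(-6, Rational(1, 51)) = Rational(-2, 17)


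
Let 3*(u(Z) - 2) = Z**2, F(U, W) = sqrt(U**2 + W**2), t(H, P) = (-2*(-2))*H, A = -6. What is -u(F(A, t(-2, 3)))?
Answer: -106/3 ≈ -35.333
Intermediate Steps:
t(H, P) = 4*H
u(Z) = 2 + Z**2/3
-u(F(A, t(-2, 3))) = -(2 + (sqrt((-6)**2 + (4*(-2))**2))**2/3) = -(2 + (sqrt(36 + (-8)**2))**2/3) = -(2 + (sqrt(36 + 64))**2/3) = -(2 + (sqrt(100))**2/3) = -(2 + (1/3)*10**2) = -(2 + (1/3)*100) = -(2 + 100/3) = -1*106/3 = -106/3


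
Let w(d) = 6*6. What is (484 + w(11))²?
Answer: 270400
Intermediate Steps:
w(d) = 36
(484 + w(11))² = (484 + 36)² = 520² = 270400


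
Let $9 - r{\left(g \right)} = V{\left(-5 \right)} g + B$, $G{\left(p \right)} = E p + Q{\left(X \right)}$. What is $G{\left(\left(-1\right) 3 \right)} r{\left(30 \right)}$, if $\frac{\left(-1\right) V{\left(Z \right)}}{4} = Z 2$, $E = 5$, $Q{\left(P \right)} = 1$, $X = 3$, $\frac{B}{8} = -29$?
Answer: $13426$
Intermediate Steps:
$B = -232$ ($B = 8 \left(-29\right) = -232$)
$V{\left(Z \right)} = - 8 Z$ ($V{\left(Z \right)} = - 4 Z 2 = - 4 \cdot 2 Z = - 8 Z$)
$G{\left(p \right)} = 1 + 5 p$ ($G{\left(p \right)} = 5 p + 1 = 1 + 5 p$)
$r{\left(g \right)} = 241 - 40 g$ ($r{\left(g \right)} = 9 - \left(\left(-8\right) \left(-5\right) g - 232\right) = 9 - \left(40 g - 232\right) = 9 - \left(-232 + 40 g\right) = 241 - 40 g$)
$G{\left(\left(-1\right) 3 \right)} r{\left(30 \right)} = \left(1 + 5 \left(\left(-1\right) 3\right)\right) \left(241 - 1200\right) = \left(1 + 5 \left(-3\right)\right) \left(241 - 1200\right) = \left(1 - 15\right) \left(-959\right) = \left(-14\right) \left(-959\right) = 13426$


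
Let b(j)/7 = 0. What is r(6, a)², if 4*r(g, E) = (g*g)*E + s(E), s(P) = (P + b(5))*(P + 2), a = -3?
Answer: 11025/16 ≈ 689.06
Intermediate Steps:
b(j) = 0 (b(j) = 7*0 = 0)
s(P) = P*(2 + P) (s(P) = (P + 0)*(P + 2) = P*(2 + P))
r(g, E) = E*g²/4 + E*(2 + E)/4 (r(g, E) = ((g*g)*E + E*(2 + E))/4 = (g²*E + E*(2 + E))/4 = (E*g² + E*(2 + E))/4 = E*g²/4 + E*(2 + E)/4)
r(6, a)² = ((¼)*(-3)*(2 - 3 + 6²))² = ((¼)*(-3)*(2 - 3 + 36))² = ((¼)*(-3)*35)² = (-105/4)² = 11025/16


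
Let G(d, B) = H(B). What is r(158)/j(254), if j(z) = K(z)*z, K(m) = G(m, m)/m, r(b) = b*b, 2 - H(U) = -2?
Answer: 6241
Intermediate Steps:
H(U) = 4 (H(U) = 2 - 1*(-2) = 2 + 2 = 4)
G(d, B) = 4
r(b) = b**2
K(m) = 4/m
j(z) = 4 (j(z) = (4/z)*z = 4)
r(158)/j(254) = 158**2/4 = 24964*(1/4) = 6241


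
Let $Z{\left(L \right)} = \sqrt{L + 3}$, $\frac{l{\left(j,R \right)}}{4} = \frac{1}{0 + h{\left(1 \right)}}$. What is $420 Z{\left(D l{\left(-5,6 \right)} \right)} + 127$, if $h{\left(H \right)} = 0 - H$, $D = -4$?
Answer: $127 + 420 \sqrt{19} \approx 1957.7$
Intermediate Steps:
$h{\left(H \right)} = - H$
$l{\left(j,R \right)} = -4$ ($l{\left(j,R \right)} = \frac{4}{0 - 1} = \frac{4}{-1} = 4 \left(-1\right) = -4$)
$Z{\left(L \right)} = \sqrt{3 + L}$
$420 Z{\left(D l{\left(-5,6 \right)} \right)} + 127 = 420 \sqrt{3 - -16} + 127 = 420 \sqrt{3 + 16} + 127 = 420 \sqrt{19} + 127 = 127 + 420 \sqrt{19}$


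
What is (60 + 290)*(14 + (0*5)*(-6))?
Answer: 4900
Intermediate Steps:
(60 + 290)*(14 + (0*5)*(-6)) = 350*(14 + 0*(-6)) = 350*(14 + 0) = 350*14 = 4900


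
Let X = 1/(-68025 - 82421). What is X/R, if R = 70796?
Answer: -1/10650975016 ≈ -9.3888e-11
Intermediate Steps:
X = -1/150446 (X = 1/(-150446) = -1/150446 ≈ -6.6469e-6)
X/R = -1/150446/70796 = -1/150446*1/70796 = -1/10650975016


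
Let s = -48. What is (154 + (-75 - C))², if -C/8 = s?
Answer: 93025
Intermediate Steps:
C = 384 (C = -8*(-48) = 384)
(154 + (-75 - C))² = (154 + (-75 - 1*384))² = (154 + (-75 - 384))² = (154 - 459)² = (-305)² = 93025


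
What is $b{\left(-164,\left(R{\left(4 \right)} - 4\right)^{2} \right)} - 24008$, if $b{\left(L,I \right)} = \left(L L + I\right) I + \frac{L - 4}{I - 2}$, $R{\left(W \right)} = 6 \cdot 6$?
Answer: $\frac{2085323244}{73} \approx 2.8566 \cdot 10^{7}$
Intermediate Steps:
$R{\left(W \right)} = 36$
$b{\left(L,I \right)} = I \left(I + L^{2}\right) + \frac{-4 + L}{-2 + I}$ ($b{\left(L,I \right)} = \left(L^{2} + I\right) I + \frac{-4 + L}{-2 + I} = \left(I + L^{2}\right) I + \frac{-4 + L}{-2 + I} = I \left(I + L^{2}\right) + \frac{-4 + L}{-2 + I}$)
$b{\left(-164,\left(R{\left(4 \right)} - 4\right)^{2} \right)} - 24008 = \frac{-4 - 164 + \left(\left(36 - 4\right)^{2}\right)^{3} - 2 \left(\left(36 - 4\right)^{2}\right)^{2} + \left(\left(36 - 4\right)^{2}\right)^{2} \left(-164\right)^{2} - 2 \left(36 - 4\right)^{2} \left(-164\right)^{2}}{-2 + \left(36 - 4\right)^{2}} - 24008 = \frac{-4 - 164 + \left(32^{2}\right)^{3} - 2 \left(32^{2}\right)^{2} + \left(32^{2}\right)^{2} \cdot 26896 - 2 \cdot 32^{2} \cdot 26896}{-2 + 32^{2}} - 24008 = \frac{-4 - 164 + 1024^{3} - 2 \cdot 1024^{2} + 1024^{2} \cdot 26896 - 2048 \cdot 26896}{-2 + 1024} - 24008 = \frac{-4 - 164 + 1073741824 - 2097152 + 1048576 \cdot 26896 - 55083008}{1022} - 24008 = \frac{-4 - 164 + 1073741824 - 2097152 + 28202500096 - 55083008}{1022} - 24008 = \frac{1}{1022} \cdot 29219061592 - 24008 = \frac{2087075828}{73} - 24008 = \frac{2085323244}{73}$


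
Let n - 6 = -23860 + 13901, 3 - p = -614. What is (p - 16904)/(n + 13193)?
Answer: -5429/1080 ≈ -5.0269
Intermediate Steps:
p = 617 (p = 3 - 1*(-614) = 3 + 614 = 617)
n = -9953 (n = 6 + (-23860 + 13901) = 6 - 9959 = -9953)
(p - 16904)/(n + 13193) = (617 - 16904)/(-9953 + 13193) = -16287/3240 = -16287*1/3240 = -5429/1080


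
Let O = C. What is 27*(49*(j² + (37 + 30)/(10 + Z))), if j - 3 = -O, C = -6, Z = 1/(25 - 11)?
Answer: 5450319/47 ≈ 1.1596e+5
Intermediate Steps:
Z = 1/14 ≈ 0.071429
O = -6
j = 9 (j = 3 - 1*(-6) = 3 + 6 = 9)
27*(49*(j² + (37 + 30)/(10 + Z))) = 27*(49*(9² + (37 + 30)/(10 + 1/14))) = 27*(49*(81 + 67/(141/14))) = 27*(49*(81 + 67*(14/141))) = 27*(49*(81 + 938/141)) = 27*(49*(12359/141)) = 27*(605591/141) = 5450319/47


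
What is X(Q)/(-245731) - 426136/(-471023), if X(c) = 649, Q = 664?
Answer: 104409131489/115744952813 ≈ 0.90206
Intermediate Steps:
X(Q)/(-245731) - 426136/(-471023) = 649/(-245731) - 426136/(-471023) = 649*(-1/245731) - 426136*(-1/471023) = -649/245731 + 426136/471023 = 104409131489/115744952813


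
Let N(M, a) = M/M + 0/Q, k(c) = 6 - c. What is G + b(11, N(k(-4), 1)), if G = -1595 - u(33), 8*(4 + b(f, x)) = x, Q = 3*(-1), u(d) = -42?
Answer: -12455/8 ≈ -1556.9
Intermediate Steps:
Q = -3
N(M, a) = 1 (N(M, a) = M/M + 0/(-3) = 1 + 0*(-⅓) = 1 + 0 = 1)
b(f, x) = -4 + x/8
G = -1553 (G = -1595 - 1*(-42) = -1595 + 42 = -1553)
G + b(11, N(k(-4), 1)) = -1553 + (-4 + (⅛)*1) = -1553 + (-4 + ⅛) = -1553 - 31/8 = -12455/8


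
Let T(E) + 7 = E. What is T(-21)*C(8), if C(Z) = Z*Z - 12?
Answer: -1456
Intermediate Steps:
C(Z) = -12 + Z² (C(Z) = Z² - 12 = -12 + Z²)
T(E) = -7 + E
T(-21)*C(8) = (-7 - 21)*(-12 + 8²) = -28*(-12 + 64) = -28*52 = -1456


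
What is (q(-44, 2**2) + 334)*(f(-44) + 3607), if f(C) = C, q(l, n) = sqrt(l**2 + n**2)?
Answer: 1190042 + 14252*sqrt(122) ≈ 1.3475e+6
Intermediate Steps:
(q(-44, 2**2) + 334)*(f(-44) + 3607) = (sqrt((-44)**2 + (2**2)**2) + 334)*(-44 + 3607) = (sqrt(1936 + 4**2) + 334)*3563 = (sqrt(1936 + 16) + 334)*3563 = (sqrt(1952) + 334)*3563 = (4*sqrt(122) + 334)*3563 = (334 + 4*sqrt(122))*3563 = 1190042 + 14252*sqrt(122)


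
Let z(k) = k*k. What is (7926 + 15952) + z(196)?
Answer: 62294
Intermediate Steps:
z(k) = k²
(7926 + 15952) + z(196) = (7926 + 15952) + 196² = 23878 + 38416 = 62294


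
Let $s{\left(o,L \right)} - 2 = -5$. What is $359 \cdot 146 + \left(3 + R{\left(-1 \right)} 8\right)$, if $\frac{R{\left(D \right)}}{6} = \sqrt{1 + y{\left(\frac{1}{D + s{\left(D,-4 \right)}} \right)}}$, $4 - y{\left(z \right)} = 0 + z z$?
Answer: $52417 + 12 \sqrt{79} \approx 52524.0$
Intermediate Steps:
$s{\left(o,L \right)} = -3$ ($s{\left(o,L \right)} = 2 - 5 = -3$)
$y{\left(z \right)} = 4 - z^{2}$ ($y{\left(z \right)} = 4 - \left(0 + z z\right) = 4 - \left(0 + z^{2}\right) = 4 - z^{2}$)
$R{\left(D \right)} = 6 \sqrt{5 - \frac{1}{\left(-3 + D\right)^{2}}}$ ($R{\left(D \right)} = 6 \sqrt{1 - \left(-4 + \left(\frac{1}{D - 3}\right)^{2}\right)} = 6 \sqrt{1 - \left(-4 + \left(\frac{1}{-3 + D}\right)^{2}\right)} = 6 \sqrt{1 + \left(4 - \frac{1}{\left(-3 + D\right)^{2}}\right)} = 6 \sqrt{5 - \frac{1}{\left(-3 + D\right)^{2}}}$)
$359 \cdot 146 + \left(3 + R{\left(-1 \right)} 8\right) = 359 \cdot 146 + \left(3 + 6 \sqrt{5 - \frac{1}{\left(-3 - 1\right)^{2}}} \cdot 8\right) = 52414 + \left(3 + 6 \sqrt{5 - \frac{1}{16}} \cdot 8\right) = 52414 + \left(3 + 6 \sqrt{\frac{79}{16}} \cdot 8\right) = 52414 + \left(3 + 6 \frac{\sqrt{79}}{4} \cdot 8\right) = 52414 + \left(3 + \frac{3 \sqrt{79}}{2} \cdot 8\right) = 52414 + \left(3 + 12 \sqrt{79}\right) = 52417 + 12 \sqrt{79}$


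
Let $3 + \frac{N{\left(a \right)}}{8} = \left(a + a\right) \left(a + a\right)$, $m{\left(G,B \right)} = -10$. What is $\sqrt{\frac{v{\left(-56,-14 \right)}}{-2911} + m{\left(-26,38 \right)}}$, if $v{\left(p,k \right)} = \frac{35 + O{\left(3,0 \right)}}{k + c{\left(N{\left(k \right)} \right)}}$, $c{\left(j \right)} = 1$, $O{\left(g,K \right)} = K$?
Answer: $\frac{i \sqrt{14319601985}}{37843} \approx 3.1621 i$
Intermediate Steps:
$N{\left(a \right)} = -24 + 32 a^{2}$ ($N{\left(a \right)} = -24 + 8 \left(a + a\right) \left(a + a\right) = -24 + 8 \cdot 2 a 2 a = -24 + 8 \cdot 4 a^{2} = -24 + 32 a^{2}$)
$v{\left(p,k \right)} = \frac{35}{1 + k}$ ($v{\left(p,k \right)} = \frac{35 + 0}{k + 1} = \frac{35}{1 + k}$)
$\sqrt{\frac{v{\left(-56,-14 \right)}}{-2911} + m{\left(-26,38 \right)}} = \sqrt{\frac{35 \frac{1}{1 - 14}}{-2911} - 10} = \sqrt{\frac{35}{-13} \left(- \frac{1}{2911}\right) - 10} = \sqrt{35 \left(- \frac{1}{13}\right) \left(- \frac{1}{2911}\right) - 10} = \sqrt{\left(- \frac{35}{13}\right) \left(- \frac{1}{2911}\right) - 10} = \sqrt{\frac{35}{37843} - 10} = \sqrt{- \frac{378395}{37843}} = \frac{i \sqrt{14319601985}}{37843}$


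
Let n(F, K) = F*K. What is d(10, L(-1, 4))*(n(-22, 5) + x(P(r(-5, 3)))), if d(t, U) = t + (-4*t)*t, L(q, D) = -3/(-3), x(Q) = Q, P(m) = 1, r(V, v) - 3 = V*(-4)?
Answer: 42510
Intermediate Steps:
r(V, v) = 3 - 4*V (r(V, v) = 3 + V*(-4) = 3 - 4*V)
L(q, D) = 1 (L(q, D) = -3*(-⅓) = 1)
d(t, U) = t - 4*t²
d(10, L(-1, 4))*(n(-22, 5) + x(P(r(-5, 3)))) = (10*(1 - 4*10))*(-22*5 + 1) = (10*(1 - 40))*(-110 + 1) = (10*(-39))*(-109) = -390*(-109) = 42510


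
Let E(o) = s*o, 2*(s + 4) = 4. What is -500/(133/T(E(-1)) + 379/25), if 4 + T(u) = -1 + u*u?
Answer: 6250/1473 ≈ 4.2430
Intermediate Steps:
s = -2 (s = -4 + (½)*4 = -4 + 2 = -2)
E(o) = -2*o
T(u) = -5 + u² (T(u) = -4 + (-1 + u*u) = -4 + (-1 + u²) = -5 + u²)
-500/(133/T(E(-1)) + 379/25) = -500/(133/(-5 + (-2*(-1))²) + 379/25) = -500/(133/(-5 + 2²) + 379*(1/25)) = -500/(133/(-5 + 4) + 379/25) = -500/(133/(-1) + 379/25) = -500/(133*(-1) + 379/25) = -500/(-133 + 379/25) = -500/(-2946/25) = -500*(-25/2946) = 6250/1473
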